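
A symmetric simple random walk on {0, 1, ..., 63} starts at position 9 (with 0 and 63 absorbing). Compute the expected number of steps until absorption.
E[τ | X_0 = 9] = 486

Let v_k = E[τ | X_0 = k]. Boundary: v_0 = v_63 = 0. Recurrence: v_k = 1 + (v_{k-1} + v_{k+1})/2 for 1 ≤ k ≤ 62. The particular solution to v_k − (v_{k-1} + v_{k+1})/2 = 1 is v_k = −k^2. Adding homogeneous solution A + B k and matching boundaries gives v_k = k (63 − k). Substituting k = 9: v_9 = 9 · 54 = 486.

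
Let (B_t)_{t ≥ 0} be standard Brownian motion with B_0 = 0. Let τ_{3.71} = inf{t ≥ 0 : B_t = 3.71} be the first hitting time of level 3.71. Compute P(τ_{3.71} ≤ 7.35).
P(τ_{3.71} ≤ 7.35) = 2(1 − Φ(3.71/√7.35)) = 2(1 − Φ(1.3685)) ≈ 0.1712

By the reflection principle for standard BM, P(τ_b ≤ t) = 2 · P(B_t ≥ b). Since B_t ~ N(0, t), P(B_t ≥ 3.71) = 1 − Φ(3.71/√t) = 1 − Φ(3.71/√7.35) = 1 − Φ(1.3685) ≈ 0.08558. Doubling: P(τ_{3.71} ≤ 7.35) ≈ 2 · 0.08558 = 0.17116 ≈ 0.1712.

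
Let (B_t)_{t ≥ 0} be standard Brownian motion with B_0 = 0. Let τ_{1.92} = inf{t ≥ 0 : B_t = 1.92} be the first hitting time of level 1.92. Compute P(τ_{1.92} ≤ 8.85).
P(τ_{1.92} ≤ 8.85) = 2(1 − Φ(1.92/√8.85)) = 2(1 − Φ(0.6454)) ≈ 0.5187

By the reflection principle for standard BM, P(τ_b ≤ t) = 2 · P(B_t ≥ b). Since B_t ~ N(0, t), P(B_t ≥ 1.92) = 1 − Φ(1.92/√t) = 1 − Φ(1.92/√8.85) = 1 − Φ(0.6454) ≈ 0.25933. Doubling: P(τ_{1.92} ≤ 8.85) ≈ 2 · 0.25933 = 0.51866 ≈ 0.5187.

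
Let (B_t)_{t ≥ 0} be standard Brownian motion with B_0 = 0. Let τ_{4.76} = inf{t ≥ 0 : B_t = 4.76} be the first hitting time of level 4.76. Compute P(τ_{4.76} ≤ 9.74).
P(τ_{4.76} ≤ 9.74) = 2(1 − Φ(4.76/√9.74)) = 2(1 − Φ(1.5252)) ≈ 0.1272

By the reflection principle for standard BM, P(τ_b ≤ t) = 2 · P(B_t ≥ b). Since B_t ~ N(0, t), P(B_t ≥ 4.76) = 1 − Φ(4.76/√t) = 1 − Φ(4.76/√9.74) = 1 − Φ(1.5252) ≈ 0.06360. Doubling: P(τ_{4.76} ≤ 9.74) ≈ 2 · 0.06360 = 0.12720 ≈ 0.1272.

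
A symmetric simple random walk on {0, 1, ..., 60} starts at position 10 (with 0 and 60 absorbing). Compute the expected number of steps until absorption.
E[τ | X_0 = 10] = 500

Let v_k = E[τ | X_0 = k]. Boundary: v_0 = v_60 = 0. Recurrence: v_k = 1 + (v_{k-1} + v_{k+1})/2 for 1 ≤ k ≤ 59. The particular solution to v_k − (v_{k-1} + v_{k+1})/2 = 1 is v_k = −k^2. Adding homogeneous solution A + B k and matching boundaries gives v_k = k (60 − k). Substituting k = 10: v_10 = 10 · 50 = 500.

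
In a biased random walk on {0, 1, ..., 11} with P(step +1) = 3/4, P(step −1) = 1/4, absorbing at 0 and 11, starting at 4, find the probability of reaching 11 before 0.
P(hit 11 before 0) = (1 − (1/3)^4) / (1 − (1/3)^11) = 87480/88573

Let u_k denote P(reach 11 before 0 | start at k). Boundary: u_0 = 0, u_11 = 1. Recurrence: u_k = 3/4·u_{k+1} + 1/4·u_{k-1} for 1 ≤ k ≤ 10. Try u_k = A + B·r^k with r = q/p = (1/4)/(3/4) = 1/3. Substitution satisfies the recurrence; boundary conditions give:
  u_k = (1 − r^k) / (1 − r^N) = (1 − (1/3)^4) / (1 − (1/3)^11) = 87480/88573.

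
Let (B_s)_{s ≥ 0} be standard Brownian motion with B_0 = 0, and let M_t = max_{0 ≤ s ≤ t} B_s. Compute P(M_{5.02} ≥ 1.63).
P(M_{5.02} ≥ 1.63) = 2·P(B_{5.02} ≥ 1.63) = 2(1 − Φ(1.63/√5.02)) ≈ 0.4669

By the reflection principle for Brownian motion, P(M_t ≥ a) = 2 · P(B_t ≥ a) for a ≥ 0. Since B_t ~ N(0, t), P(B_t ≥ 1.63) = 1 − Φ(1.63/√t) = 1 − Φ(1.63/√5.02) = 1 − Φ(0.7275). So
  P(M_{5.02} ≥ 1.63) = 2(1 − Φ(0.7275)) ≈ 0.4669.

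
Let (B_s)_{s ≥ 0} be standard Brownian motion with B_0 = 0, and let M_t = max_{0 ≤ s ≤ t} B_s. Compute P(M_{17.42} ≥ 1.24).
P(M_{17.42} ≥ 1.24) = 2·P(B_{17.42} ≥ 1.24) = 2(1 − Φ(1.24/√17.42)) ≈ 0.7664

By the reflection principle for Brownian motion, P(M_t ≥ a) = 2 · P(B_t ≥ a) for a ≥ 0. Since B_t ~ N(0, t), P(B_t ≥ 1.24) = 1 − Φ(1.24/√t) = 1 − Φ(1.24/√17.42) = 1 − Φ(0.2971). So
  P(M_{17.42} ≥ 1.24) = 2(1 − Φ(0.2971)) ≈ 0.7664.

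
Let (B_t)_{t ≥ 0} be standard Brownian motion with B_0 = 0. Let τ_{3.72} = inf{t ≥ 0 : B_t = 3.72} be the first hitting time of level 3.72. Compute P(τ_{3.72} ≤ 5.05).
P(τ_{3.72} ≤ 5.05) = 2(1 − Φ(3.72/√5.05)) = 2(1 − Φ(1.6554)) ≈ 0.0978

By the reflection principle for standard BM, P(τ_b ≤ t) = 2 · P(B_t ≥ b). Since B_t ~ N(0, t), P(B_t ≥ 3.72) = 1 − Φ(3.72/√t) = 1 − Φ(3.72/√5.05) = 1 − Φ(1.6554) ≈ 0.04892. Doubling: P(τ_{3.72} ≤ 5.05) ≈ 2 · 0.04892 = 0.09784 ≈ 0.0978.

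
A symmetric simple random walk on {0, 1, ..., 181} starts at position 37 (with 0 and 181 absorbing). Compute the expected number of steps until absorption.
E[τ | X_0 = 37] = 5328

Let v_k = E[τ | X_0 = k]. Boundary: v_0 = v_181 = 0. Recurrence: v_k = 1 + (v_{k-1} + v_{k+1})/2 for 1 ≤ k ≤ 180. The particular solution to v_k − (v_{k-1} + v_{k+1})/2 = 1 is v_k = −k^2. Adding homogeneous solution A + B k and matching boundaries gives v_k = k (181 − k). Substituting k = 37: v_37 = 37 · 144 = 5328.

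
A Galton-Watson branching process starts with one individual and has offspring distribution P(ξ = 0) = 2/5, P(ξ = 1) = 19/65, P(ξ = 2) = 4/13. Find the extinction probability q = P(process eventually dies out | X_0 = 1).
q = 1

Mean offspring μ = 0·2/5 + 1·19/65 + 2·4/13 = 59/65 ≤ 1. For μ ≤ 1 with offspring not concentrated at 1, the Galton-Watson process goes extinct almost surely, so q = 1.
(Algebraic check: The pgf is f(s) = 2/5 + 19/65·s + 4/13·s². The extinction probability q is the smallest fixed point of f in [0, 1]. Setting s = f(s):
  4/13·s² + (19/65 − 1)·s + 2/5 = 0
  4/13·s² − (2/5 + 4/13)·s + 2/5 = 0
which factors as (s − 1)·(4/13·s − 2/5) = 0, giving roots s = 1 and s = (2/5)/(4/13) = 13/10. Since 13/10 ≥ 1, the smallest root in [0, 1] is s = 1.)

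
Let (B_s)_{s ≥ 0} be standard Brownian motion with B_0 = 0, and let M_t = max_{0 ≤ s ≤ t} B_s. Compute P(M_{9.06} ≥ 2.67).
P(M_{9.06} ≥ 2.67) = 2·P(B_{9.06} ≥ 2.67) = 2(1 − Φ(2.67/√9.06)) ≈ 0.3751

By the reflection principle for Brownian motion, P(M_t ≥ a) = 2 · P(B_t ≥ a) for a ≥ 0. Since B_t ~ N(0, t), P(B_t ≥ 2.67) = 1 − Φ(2.67/√t) = 1 − Φ(2.67/√9.06) = 1 − Φ(0.8870). So
  P(M_{9.06} ≥ 2.67) = 2(1 − Φ(0.8870)) ≈ 0.3751.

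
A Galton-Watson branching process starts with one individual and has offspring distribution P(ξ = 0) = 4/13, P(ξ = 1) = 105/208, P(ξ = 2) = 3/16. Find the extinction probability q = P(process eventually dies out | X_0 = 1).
q = 1

Mean offspring μ = 0·4/13 + 1·105/208 + 2·3/16 = 183/208 ≤ 1. For μ ≤ 1 with offspring not concentrated at 1, the Galton-Watson process goes extinct almost surely, so q = 1.
(Algebraic check: The pgf is f(s) = 4/13 + 105/208·s + 3/16·s². The extinction probability q is the smallest fixed point of f in [0, 1]. Setting s = f(s):
  3/16·s² + (105/208 − 1)·s + 4/13 = 0
  3/16·s² − (4/13 + 3/16)·s + 4/13 = 0
which factors as (s − 1)·(3/16·s − 4/13) = 0, giving roots s = 1 and s = (4/13)/(3/16) = 64/39. Since 64/39 ≥ 1, the smallest root in [0, 1] is s = 1.)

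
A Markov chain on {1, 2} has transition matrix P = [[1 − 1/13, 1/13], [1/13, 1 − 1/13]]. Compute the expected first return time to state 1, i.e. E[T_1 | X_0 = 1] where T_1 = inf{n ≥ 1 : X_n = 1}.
E[T_1 | X_0 = 1] = 1/π_1 = 2

For an irreducible recurrent Markov chain with stationary distribution π, E[T_i | X_0 = i] = 1/π_i (Kac's formula). Here π_1 = (1/13)/(1/13 + 1/13) = (1/13)/(2/13) = 1/2, so E[T_1 | X_0 = 1] = 1/π_1 = (1/13 + 1/13)/(1/13) = (2/13)/(1/13) = 2.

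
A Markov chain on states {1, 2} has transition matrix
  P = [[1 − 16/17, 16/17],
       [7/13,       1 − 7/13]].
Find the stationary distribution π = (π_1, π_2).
π_1 = 119/327, π_2 = 208/327

Solve πP = π with π_1 + π_2 = 1. From πP = π: π_1 · (1 − 16/17) + π_2 · 7/13 = π_1 ⇒ π_2 · 7/13 = π_1 · 16/17 ⇒ π_2/π_1 = (16/17)/(7/13) = 208/119. Together with π_1 + π_2 = 1:
  π_1 = (7/13)/(16/17 + 7/13) = (7/13)/(327/221) = 119/327,
  π_2 = (16/17)/(16/17 + 7/13) = (16/17)/(327/221) = 208/327.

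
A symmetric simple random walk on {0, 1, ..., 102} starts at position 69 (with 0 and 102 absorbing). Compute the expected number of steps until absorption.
E[τ | X_0 = 69] = 2277

Let v_k = E[τ | X_0 = k]. Boundary: v_0 = v_102 = 0. Recurrence: v_k = 1 + (v_{k-1} + v_{k+1})/2 for 1 ≤ k ≤ 101. The particular solution to v_k − (v_{k-1} + v_{k+1})/2 = 1 is v_k = −k^2. Adding homogeneous solution A + B k and matching boundaries gives v_k = k (102 − k). Substituting k = 69: v_69 = 69 · 33 = 2277.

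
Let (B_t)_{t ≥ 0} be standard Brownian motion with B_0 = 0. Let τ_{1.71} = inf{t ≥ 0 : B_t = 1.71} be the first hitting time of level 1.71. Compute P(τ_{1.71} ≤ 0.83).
P(τ_{1.71} ≤ 0.83) = 2(1 − Φ(1.71/√0.83)) = 2(1 − Φ(1.8770)) ≈ 0.0605

By the reflection principle for standard BM, P(τ_b ≤ t) = 2 · P(B_t ≥ b). Since B_t ~ N(0, t), P(B_t ≥ 1.71) = 1 − Φ(1.71/√t) = 1 − Φ(1.71/√0.83) = 1 − Φ(1.8770) ≈ 0.03026. Doubling: P(τ_{1.71} ≤ 0.83) ≈ 2 · 0.03026 = 0.06052 ≈ 0.0605.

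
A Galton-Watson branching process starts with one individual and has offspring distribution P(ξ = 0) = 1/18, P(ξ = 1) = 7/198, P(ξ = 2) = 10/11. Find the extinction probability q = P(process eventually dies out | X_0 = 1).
q = 11/180

The pgf is f(s) = 1/18 + 7/198·s + 10/11·s². The extinction probability q is the smallest fixed point of f in [0, 1]. Setting s = f(s):
  10/11·s² + (7/198 − 1)·s + 1/18 = 0
  10/11·s² − (1/18 + 10/11)·s + 1/18 = 0
which factors as (s − 1)·(10/11·s − 1/18) = 0, giving roots s = 1 and s = (1/18)/(10/11) = 11/180.
Mean offspring μ = 7/198 + 2·10/11 = 367/198 > 1 (supercritical), so q < 1. The extinction probability is the smaller root: q = (1/18)/(10/11) = 11/180.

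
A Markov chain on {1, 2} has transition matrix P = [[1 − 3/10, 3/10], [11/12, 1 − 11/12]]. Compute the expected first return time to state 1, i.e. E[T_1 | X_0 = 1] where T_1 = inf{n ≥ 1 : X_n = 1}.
E[T_1 | X_0 = 1] = 1/π_1 = 73/55

For an irreducible recurrent Markov chain with stationary distribution π, E[T_i | X_0 = i] = 1/π_i (Kac's formula). Here π_1 = (11/12)/(3/10 + 11/12) = (11/12)/(73/60) = 55/73, so E[T_1 | X_0 = 1] = 1/π_1 = (3/10 + 11/12)/(11/12) = (73/60)/(11/12) = 73/55.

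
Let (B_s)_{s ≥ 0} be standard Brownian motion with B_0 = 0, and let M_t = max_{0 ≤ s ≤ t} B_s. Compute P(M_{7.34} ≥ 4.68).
P(M_{7.34} ≥ 4.68) = 2·P(B_{7.34} ≥ 4.68) = 2(1 − Φ(4.68/√7.34)) ≈ 0.0841

By the reflection principle for Brownian motion, P(M_t ≥ a) = 2 · P(B_t ≥ a) for a ≥ 0. Since B_t ~ N(0, t), P(B_t ≥ 4.68) = 1 − Φ(4.68/√t) = 1 − Φ(4.68/√7.34) = 1 − Φ(1.7274). So
  P(M_{7.34} ≥ 4.68) = 2(1 − Φ(1.7274)) ≈ 0.0841.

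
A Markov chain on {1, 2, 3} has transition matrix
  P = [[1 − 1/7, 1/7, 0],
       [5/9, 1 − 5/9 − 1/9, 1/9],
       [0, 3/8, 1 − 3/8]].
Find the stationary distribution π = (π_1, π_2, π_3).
π = (3/4, 27/140, 2/35)

This is a birth-death chain on three states, which satisfies detailed balance: π_1 · P_{12} = π_2 · P_{21} and π_2 · P_{23} = π_3 · P_{32}.
From π_1 · 1/7 = π_2 · 5/9: π_2/π_1 = (1/7)/(5/9) = 9/35.
From π_2 · 1/9 = π_3 · 3/8: π_3/π_2 = (1/9)/(3/8) = 8/27.
Take π_1 proportional to 1; then unnormalized π = (1, 9/35, 8/105). Normalize by dividing by the sum 4/3:
  π = (3/4, 27/140, 2/35).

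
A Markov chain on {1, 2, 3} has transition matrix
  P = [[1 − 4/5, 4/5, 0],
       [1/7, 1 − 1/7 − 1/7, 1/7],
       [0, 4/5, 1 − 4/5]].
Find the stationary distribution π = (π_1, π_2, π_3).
π = (5/38, 14/19, 5/38)

This is a birth-death chain on three states, which satisfies detailed balance: π_1 · P_{12} = π_2 · P_{21} and π_2 · P_{23} = π_3 · P_{32}.
From π_1 · 4/5 = π_2 · 1/7: π_2/π_1 = (4/5)/(1/7) = 28/5.
From π_2 · 1/7 = π_3 · 4/5: π_3/π_2 = (1/7)/(4/5) = 5/28.
Take π_1 proportional to 1; then unnormalized π = (1, 28/5, 1). Normalize by dividing by the sum 38/5:
  π = (5/38, 14/19, 5/38).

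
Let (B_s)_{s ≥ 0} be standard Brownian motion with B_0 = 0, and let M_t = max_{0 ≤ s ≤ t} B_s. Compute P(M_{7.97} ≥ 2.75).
P(M_{7.97} ≥ 2.75) = 2·P(B_{7.97} ≥ 2.75) = 2(1 − Φ(2.75/√7.97)) ≈ 0.3300

By the reflection principle for Brownian motion, P(M_t ≥ a) = 2 · P(B_t ≥ a) for a ≥ 0. Since B_t ~ N(0, t), P(B_t ≥ 2.75) = 1 − Φ(2.75/√t) = 1 − Φ(2.75/√7.97) = 1 − Φ(0.9741). So
  P(M_{7.97} ≥ 2.75) = 2(1 − Φ(0.9741)) ≈ 0.3300.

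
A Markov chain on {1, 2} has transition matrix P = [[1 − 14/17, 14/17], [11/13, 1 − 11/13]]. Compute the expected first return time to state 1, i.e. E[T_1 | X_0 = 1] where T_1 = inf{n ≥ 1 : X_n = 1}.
E[T_1 | X_0 = 1] = 1/π_1 = 369/187

For an irreducible recurrent Markov chain with stationary distribution π, E[T_i | X_0 = i] = 1/π_i (Kac's formula). Here π_1 = (11/13)/(14/17 + 11/13) = (11/13)/(369/221) = 187/369, so E[T_1 | X_0 = 1] = 1/π_1 = (14/17 + 11/13)/(11/13) = (369/221)/(11/13) = 369/187.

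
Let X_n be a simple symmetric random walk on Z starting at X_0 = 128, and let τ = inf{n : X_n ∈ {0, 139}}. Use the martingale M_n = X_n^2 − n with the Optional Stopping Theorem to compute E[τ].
E[τ] = 1408

M_n = X_n^2 − n is a martingale (since E[X_{n+1}^2 | F_n] = X_n^2 + 1). By OST (τ has finite mean in a bounded region), E[M_τ] = E[M_0] = X_0^2 − 0 = 128^2 = 16384. Also E[M_τ] = E[X_τ^2] − E[τ]. The walk exits at 0 or 139, with P(hit 139 first) = 128/139, so E[X_τ^2] = 139^2 · 128/139 + 0 = 17792. Thus E[τ] = E[X_τ^2] − E[M_τ] = 17792 − 16384 = 1408 = 128(139 − 128) = 1408.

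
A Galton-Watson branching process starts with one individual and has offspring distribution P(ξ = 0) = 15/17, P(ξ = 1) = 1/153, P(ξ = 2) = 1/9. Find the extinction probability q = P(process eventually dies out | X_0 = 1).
q = 1

Mean offspring μ = 0·15/17 + 1·1/153 + 2·1/9 = 35/153 ≤ 1. For μ ≤ 1 with offspring not concentrated at 1, the Galton-Watson process goes extinct almost surely, so q = 1.
(Algebraic check: The pgf is f(s) = 15/17 + 1/153·s + 1/9·s². The extinction probability q is the smallest fixed point of f in [0, 1]. Setting s = f(s):
  1/9·s² + (1/153 − 1)·s + 15/17 = 0
  1/9·s² − (15/17 + 1/9)·s + 15/17 = 0
which factors as (s − 1)·(1/9·s − 15/17) = 0, giving roots s = 1 and s = (15/17)/(1/9) = 135/17. Since 135/17 ≥ 1, the smallest root in [0, 1] is s = 1.)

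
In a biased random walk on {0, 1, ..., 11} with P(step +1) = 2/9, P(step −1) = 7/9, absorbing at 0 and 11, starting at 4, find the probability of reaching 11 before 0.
P(hit 11 before 0) = (1 − (7/2)^4) / (1 − (7/2)^11) = 61056/395464939

Let u_k denote P(reach 11 before 0 | start at k). Boundary: u_0 = 0, u_11 = 1. Recurrence: u_k = 2/9·u_{k+1} + 7/9·u_{k-1} for 1 ≤ k ≤ 10. Try u_k = A + B·r^k with r = q/p = (7/9)/(2/9) = 7/2. Substitution satisfies the recurrence; boundary conditions give:
  u_k = (1 − r^k) / (1 − r^N) = (1 − (7/2)^4) / (1 − (7/2)^11) = 61056/395464939.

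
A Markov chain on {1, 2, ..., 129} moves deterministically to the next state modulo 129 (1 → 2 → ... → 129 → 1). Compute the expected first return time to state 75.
E[T_75 | X_0 = 75] = 129

The chain cycles deterministically, so starting at state 75 it returns in exactly 129 steps. Equivalently, the stationary distribution is uniform π_j = 1/129 for every state j, so by Kac's formula E[T_75] = 1/π_75 = 129.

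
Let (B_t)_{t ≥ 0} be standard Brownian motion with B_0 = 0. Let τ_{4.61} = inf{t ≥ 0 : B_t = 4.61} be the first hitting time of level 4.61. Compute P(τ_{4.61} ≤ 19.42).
P(τ_{4.61} ≤ 19.42) = 2(1 − Φ(4.61/√19.42)) = 2(1 − Φ(1.0461)) ≈ 0.2955

By the reflection principle for standard BM, P(τ_b ≤ t) = 2 · P(B_t ≥ b). Since B_t ~ N(0, t), P(B_t ≥ 4.61) = 1 − Φ(4.61/√t) = 1 − Φ(4.61/√19.42) = 1 − Φ(1.0461) ≈ 0.14776. Doubling: P(τ_{4.61} ≤ 19.42) ≈ 2 · 0.14776 = 0.29552 ≈ 0.2955.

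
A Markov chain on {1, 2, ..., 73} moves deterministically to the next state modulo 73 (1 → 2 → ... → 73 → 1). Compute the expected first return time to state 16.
E[T_16 | X_0 = 16] = 73

The chain cycles deterministically, so starting at state 16 it returns in exactly 73 steps. Equivalently, the stationary distribution is uniform π_j = 1/73 for every state j, so by Kac's formula E[T_16] = 1/π_16 = 73.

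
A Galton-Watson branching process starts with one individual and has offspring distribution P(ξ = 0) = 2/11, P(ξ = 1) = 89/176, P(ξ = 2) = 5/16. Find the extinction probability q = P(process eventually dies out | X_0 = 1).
q = 32/55

The pgf is f(s) = 2/11 + 89/176·s + 5/16·s². The extinction probability q is the smallest fixed point of f in [0, 1]. Setting s = f(s):
  5/16·s² + (89/176 − 1)·s + 2/11 = 0
  5/16·s² − (2/11 + 5/16)·s + 2/11 = 0
which factors as (s − 1)·(5/16·s − 2/11) = 0, giving roots s = 1 and s = (2/11)/(5/16) = 32/55.
Mean offspring μ = 89/176 + 2·5/16 = 199/176 > 1 (supercritical), so q < 1. The extinction probability is the smaller root: q = (2/11)/(5/16) = 32/55.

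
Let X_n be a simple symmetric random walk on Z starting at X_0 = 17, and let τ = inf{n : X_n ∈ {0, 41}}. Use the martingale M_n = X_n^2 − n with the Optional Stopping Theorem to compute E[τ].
E[τ] = 408

M_n = X_n^2 − n is a martingale (since E[X_{n+1}^2 | F_n] = X_n^2 + 1). By OST (τ has finite mean in a bounded region), E[M_τ] = E[M_0] = X_0^2 − 0 = 17^2 = 289. Also E[M_τ] = E[X_τ^2] − E[τ]. The walk exits at 0 or 41, with P(hit 41 first) = 17/41, so E[X_τ^2] = 41^2 · 17/41 + 0 = 697. Thus E[τ] = E[X_τ^2] − E[M_τ] = 697 − 289 = 408 = 17(41 − 17) = 408.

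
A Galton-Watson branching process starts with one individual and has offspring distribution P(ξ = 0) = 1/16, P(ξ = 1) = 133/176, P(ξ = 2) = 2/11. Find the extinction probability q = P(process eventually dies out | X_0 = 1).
q = 11/32

The pgf is f(s) = 1/16 + 133/176·s + 2/11·s². The extinction probability q is the smallest fixed point of f in [0, 1]. Setting s = f(s):
  2/11·s² + (133/176 − 1)·s + 1/16 = 0
  2/11·s² − (1/16 + 2/11)·s + 1/16 = 0
which factors as (s − 1)·(2/11·s − 1/16) = 0, giving roots s = 1 and s = (1/16)/(2/11) = 11/32.
Mean offspring μ = 133/176 + 2·2/11 = 197/176 > 1 (supercritical), so q < 1. The extinction probability is the smaller root: q = (1/16)/(2/11) = 11/32.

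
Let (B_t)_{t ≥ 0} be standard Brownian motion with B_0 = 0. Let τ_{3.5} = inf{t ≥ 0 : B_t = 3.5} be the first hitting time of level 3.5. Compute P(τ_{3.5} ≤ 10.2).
P(τ_{3.5} ≤ 10.2) = 2(1 − Φ(3.5/√10.2)) = 2(1 − Φ(1.0959)) ≈ 0.2731

By the reflection principle for standard BM, P(τ_b ≤ t) = 2 · P(B_t ≥ b). Since B_t ~ N(0, t), P(B_t ≥ 3.5) = 1 − Φ(3.5/√t) = 1 − Φ(3.5/√10.2) = 1 − Φ(1.0959) ≈ 0.13656. Doubling: P(τ_{3.5} ≤ 10.2) ≈ 2 · 0.13656 = 0.27312 ≈ 0.2731.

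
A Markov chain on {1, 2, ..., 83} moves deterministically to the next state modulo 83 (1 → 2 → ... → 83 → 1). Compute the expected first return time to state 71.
E[T_71 | X_0 = 71] = 83

The chain cycles deterministically, so starting at state 71 it returns in exactly 83 steps. Equivalently, the stationary distribution is uniform π_j = 1/83 for every state j, so by Kac's formula E[T_71] = 1/π_71 = 83.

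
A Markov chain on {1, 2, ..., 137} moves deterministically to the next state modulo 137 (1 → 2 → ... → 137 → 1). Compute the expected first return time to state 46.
E[T_46 | X_0 = 46] = 137

The chain cycles deterministically, so starting at state 46 it returns in exactly 137 steps. Equivalently, the stationary distribution is uniform π_j = 1/137 for every state j, so by Kac's formula E[T_46] = 1/π_46 = 137.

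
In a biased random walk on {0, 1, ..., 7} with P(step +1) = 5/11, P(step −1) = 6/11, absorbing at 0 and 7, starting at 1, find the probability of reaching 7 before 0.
P(hit 7 before 0) = (1 − (6/5)^1) / (1 − (6/5)^7) = 15625/201811

Let u_k denote P(reach 7 before 0 | start at k). Boundary: u_0 = 0, u_7 = 1. Recurrence: u_k = 5/11·u_{k+1} + 6/11·u_{k-1} for 1 ≤ k ≤ 6. Try u_k = A + B·r^k with r = q/p = (6/11)/(5/11) = 6/5. Substitution satisfies the recurrence; boundary conditions give:
  u_k = (1 − r^k) / (1 − r^N) = (1 − (6/5)^1) / (1 − (6/5)^7) = 15625/201811.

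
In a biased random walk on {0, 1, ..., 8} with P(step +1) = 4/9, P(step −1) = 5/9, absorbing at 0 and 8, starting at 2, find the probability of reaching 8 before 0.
P(hit 8 before 0) = (1 − (5/4)^2) / (1 − (5/4)^8) = 4096/36121

Let u_k denote P(reach 8 before 0 | start at k). Boundary: u_0 = 0, u_8 = 1. Recurrence: u_k = 4/9·u_{k+1} + 5/9·u_{k-1} for 1 ≤ k ≤ 7. Try u_k = A + B·r^k with r = q/p = (5/9)/(4/9) = 5/4. Substitution satisfies the recurrence; boundary conditions give:
  u_k = (1 − r^k) / (1 − r^N) = (1 − (5/4)^2) / (1 − (5/4)^8) = 4096/36121.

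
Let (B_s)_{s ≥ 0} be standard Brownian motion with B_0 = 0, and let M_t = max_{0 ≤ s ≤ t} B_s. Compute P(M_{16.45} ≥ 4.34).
P(M_{16.45} ≥ 4.34) = 2·P(B_{16.45} ≥ 4.34) = 2(1 − Φ(4.34/√16.45)) ≈ 0.2846

By the reflection principle for Brownian motion, P(M_t ≥ a) = 2 · P(B_t ≥ a) for a ≥ 0. Since B_t ~ N(0, t), P(B_t ≥ 4.34) = 1 − Φ(4.34/√t) = 1 − Φ(4.34/√16.45) = 1 − Φ(1.0701). So
  P(M_{16.45} ≥ 4.34) = 2(1 − Φ(1.0701)) ≈ 0.2846.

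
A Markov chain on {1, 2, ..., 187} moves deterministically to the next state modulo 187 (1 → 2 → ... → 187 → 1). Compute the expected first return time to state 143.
E[T_143 | X_0 = 143] = 187

The chain cycles deterministically, so starting at state 143 it returns in exactly 187 steps. Equivalently, the stationary distribution is uniform π_j = 1/187 for every state j, so by Kac's formula E[T_143] = 1/π_143 = 187.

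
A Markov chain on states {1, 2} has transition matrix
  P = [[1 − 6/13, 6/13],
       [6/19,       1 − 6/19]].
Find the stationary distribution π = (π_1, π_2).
π_1 = 13/32, π_2 = 19/32

Solve πP = π with π_1 + π_2 = 1. From πP = π: π_1 · (1 − 6/13) + π_2 · 6/19 = π_1 ⇒ π_2 · 6/19 = π_1 · 6/13 ⇒ π_2/π_1 = (6/13)/(6/19) = 19/13. Together with π_1 + π_2 = 1:
  π_1 = (6/19)/(6/13 + 6/19) = (6/19)/(192/247) = 13/32,
  π_2 = (6/13)/(6/13 + 6/19) = (6/13)/(192/247) = 19/32.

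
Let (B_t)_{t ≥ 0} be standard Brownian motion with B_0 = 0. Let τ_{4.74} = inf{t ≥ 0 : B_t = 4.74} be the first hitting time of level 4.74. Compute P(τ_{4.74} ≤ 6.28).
P(τ_{4.74} ≤ 6.28) = 2(1 − Φ(4.74/√6.28)) = 2(1 − Φ(1.8915)) ≈ 0.0586

By the reflection principle for standard BM, P(τ_b ≤ t) = 2 · P(B_t ≥ b). Since B_t ~ N(0, t), P(B_t ≥ 4.74) = 1 − Φ(4.74/√t) = 1 − Φ(4.74/√6.28) = 1 − Φ(1.8915) ≈ 0.02928. Doubling: P(τ_{4.74} ≤ 6.28) ≈ 2 · 0.02928 = 0.05856 ≈ 0.0586.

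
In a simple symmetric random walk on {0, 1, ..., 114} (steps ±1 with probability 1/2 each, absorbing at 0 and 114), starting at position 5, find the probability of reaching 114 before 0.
P(hit 114 before 0) = 5/114

Let u_k = P(hit 114 before 0 | start at k). Then u_0 = 0, u_114 = 1, and u_k = u_{k-1}/2 + u_{k+1}/2 for 1 ≤ k ≤ 113. This harmonic recurrence is solved by u_k = k/114, giving u_5 = 5/114.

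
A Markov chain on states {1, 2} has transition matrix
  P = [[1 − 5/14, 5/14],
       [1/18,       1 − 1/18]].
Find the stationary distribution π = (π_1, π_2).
π_1 = 7/52, π_2 = 45/52

Solve πP = π with π_1 + π_2 = 1. From πP = π: π_1 · (1 − 5/14) + π_2 · 1/18 = π_1 ⇒ π_2 · 1/18 = π_1 · 5/14 ⇒ π_2/π_1 = (5/14)/(1/18) = 45/7. Together with π_1 + π_2 = 1:
  π_1 = (1/18)/(5/14 + 1/18) = (1/18)/(26/63) = 7/52,
  π_2 = (5/14)/(5/14 + 1/18) = (5/14)/(26/63) = 45/52.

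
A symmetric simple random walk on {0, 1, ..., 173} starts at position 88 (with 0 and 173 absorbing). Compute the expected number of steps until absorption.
E[τ | X_0 = 88] = 7480

Let v_k = E[τ | X_0 = k]. Boundary: v_0 = v_173 = 0. Recurrence: v_k = 1 + (v_{k-1} + v_{k+1})/2 for 1 ≤ k ≤ 172. The particular solution to v_k − (v_{k-1} + v_{k+1})/2 = 1 is v_k = −k^2. Adding homogeneous solution A + B k and matching boundaries gives v_k = k (173 − k). Substituting k = 88: v_88 = 88 · 85 = 7480.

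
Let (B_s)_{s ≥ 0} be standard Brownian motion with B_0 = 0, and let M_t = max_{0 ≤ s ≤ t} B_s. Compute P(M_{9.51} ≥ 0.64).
P(M_{9.51} ≥ 0.64) = 2·P(B_{9.51} ≥ 0.64) = 2(1 − Φ(0.64/√9.51)) ≈ 0.8356

By the reflection principle for Brownian motion, P(M_t ≥ a) = 2 · P(B_t ≥ a) for a ≥ 0. Since B_t ~ N(0, t), P(B_t ≥ 0.64) = 1 − Φ(0.64/√t) = 1 − Φ(0.64/√9.51) = 1 − Φ(0.2075). So
  P(M_{9.51} ≥ 0.64) = 2(1 − Φ(0.2075)) ≈ 0.8356.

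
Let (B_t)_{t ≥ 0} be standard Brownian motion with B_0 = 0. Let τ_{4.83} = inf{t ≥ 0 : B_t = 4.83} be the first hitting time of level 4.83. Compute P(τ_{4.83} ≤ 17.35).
P(τ_{4.83} ≤ 17.35) = 2(1 − Φ(4.83/√17.35)) = 2(1 − Φ(1.1596)) ≈ 0.2462

By the reflection principle for standard BM, P(τ_b ≤ t) = 2 · P(B_t ≥ b). Since B_t ~ N(0, t), P(B_t ≥ 4.83) = 1 − Φ(4.83/√t) = 1 − Φ(4.83/√17.35) = 1 − Φ(1.1596) ≈ 0.12311. Doubling: P(τ_{4.83} ≤ 17.35) ≈ 2 · 0.12311 = 0.24622 ≈ 0.2462.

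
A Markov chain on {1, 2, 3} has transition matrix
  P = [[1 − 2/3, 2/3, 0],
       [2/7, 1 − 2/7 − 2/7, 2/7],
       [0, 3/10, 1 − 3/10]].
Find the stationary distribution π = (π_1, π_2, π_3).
π = (9/50, 21/50, 2/5)

This is a birth-death chain on three states, which satisfies detailed balance: π_1 · P_{12} = π_2 · P_{21} and π_2 · P_{23} = π_3 · P_{32}.
From π_1 · 2/3 = π_2 · 2/7: π_2/π_1 = (2/3)/(2/7) = 7/3.
From π_2 · 2/7 = π_3 · 3/10: π_3/π_2 = (2/7)/(3/10) = 20/21.
Take π_1 proportional to 1; then unnormalized π = (1, 7/3, 20/9). Normalize by dividing by the sum 50/9:
  π = (9/50, 21/50, 2/5).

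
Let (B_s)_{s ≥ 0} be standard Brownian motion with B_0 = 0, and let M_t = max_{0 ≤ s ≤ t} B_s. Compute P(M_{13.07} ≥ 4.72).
P(M_{13.07} ≥ 4.72) = 2·P(B_{13.07} ≥ 4.72) = 2(1 − Φ(4.72/√13.07)) ≈ 0.1917

By the reflection principle for Brownian motion, P(M_t ≥ a) = 2 · P(B_t ≥ a) for a ≥ 0. Since B_t ~ N(0, t), P(B_t ≥ 4.72) = 1 − Φ(4.72/√t) = 1 − Φ(4.72/√13.07) = 1 − Φ(1.3056). So
  P(M_{13.07} ≥ 4.72) = 2(1 − Φ(1.3056)) ≈ 0.1917.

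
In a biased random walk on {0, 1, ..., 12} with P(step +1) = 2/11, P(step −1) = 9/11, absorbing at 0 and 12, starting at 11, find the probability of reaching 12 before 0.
P(hit 12 before 0) = (1 − (9/2)^11) / (1 − (9/2)^12) = 8966016446/40347076055

Let u_k denote P(reach 12 before 0 | start at k). Boundary: u_0 = 0, u_12 = 1. Recurrence: u_k = 2/11·u_{k+1} + 9/11·u_{k-1} for 1 ≤ k ≤ 11. Try u_k = A + B·r^k with r = q/p = (9/11)/(2/11) = 9/2. Substitution satisfies the recurrence; boundary conditions give:
  u_k = (1 − r^k) / (1 − r^N) = (1 − (9/2)^11) / (1 − (9/2)^12) = 8966016446/40347076055.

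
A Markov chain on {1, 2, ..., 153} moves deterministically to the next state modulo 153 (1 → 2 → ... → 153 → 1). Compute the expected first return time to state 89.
E[T_89 | X_0 = 89] = 153

The chain cycles deterministically, so starting at state 89 it returns in exactly 153 steps. Equivalently, the stationary distribution is uniform π_j = 1/153 for every state j, so by Kac's formula E[T_89] = 1/π_89 = 153.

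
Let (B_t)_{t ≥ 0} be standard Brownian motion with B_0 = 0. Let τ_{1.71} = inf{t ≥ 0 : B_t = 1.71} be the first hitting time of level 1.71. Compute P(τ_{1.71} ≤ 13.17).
P(τ_{1.71} ≤ 13.17) = 2(1 − Φ(1.71/√13.17)) = 2(1 − Φ(0.4712)) ≈ 0.6375

By the reflection principle for standard BM, P(τ_b ≤ t) = 2 · P(B_t ≥ b). Since B_t ~ N(0, t), P(B_t ≥ 1.71) = 1 − Φ(1.71/√t) = 1 − Φ(1.71/√13.17) = 1 − Φ(0.4712) ≈ 0.31875. Doubling: P(τ_{1.71} ≤ 13.17) ≈ 2 · 0.31875 = 0.63750 ≈ 0.6375.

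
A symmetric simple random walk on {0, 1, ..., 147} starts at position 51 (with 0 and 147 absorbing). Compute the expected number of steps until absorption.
E[τ | X_0 = 51] = 4896

Let v_k = E[τ | X_0 = k]. Boundary: v_0 = v_147 = 0. Recurrence: v_k = 1 + (v_{k-1} + v_{k+1})/2 for 1 ≤ k ≤ 146. The particular solution to v_k − (v_{k-1} + v_{k+1})/2 = 1 is v_k = −k^2. Adding homogeneous solution A + B k and matching boundaries gives v_k = k (147 − k). Substituting k = 51: v_51 = 51 · 96 = 4896.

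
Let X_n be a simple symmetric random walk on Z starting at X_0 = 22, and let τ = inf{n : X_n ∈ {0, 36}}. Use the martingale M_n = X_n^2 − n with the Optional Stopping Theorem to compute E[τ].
E[τ] = 308

M_n = X_n^2 − n is a martingale (since E[X_{n+1}^2 | F_n] = X_n^2 + 1). By OST (τ has finite mean in a bounded region), E[M_τ] = E[M_0] = X_0^2 − 0 = 22^2 = 484. Also E[M_τ] = E[X_τ^2] − E[τ]. The walk exits at 0 or 36, with P(hit 36 first) = 22/36, so E[X_τ^2] = 36^2 · 22/36 + 0 = 792. Thus E[τ] = E[X_τ^2] − E[M_τ] = 792 − 484 = 308 = 22(36 − 22) = 308.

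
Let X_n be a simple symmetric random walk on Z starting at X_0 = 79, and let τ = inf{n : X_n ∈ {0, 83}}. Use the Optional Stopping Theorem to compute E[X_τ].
E[X_τ] = 79

X_n is a martingale and τ is a bounded-mean stopping time (indeed τ is finite a.s. with bounded expectation since the walk is in a bounded region). By the OST, E[X_τ] = E[X_0] = 79. Equivalently: E[X_τ] = 83 · P(hit 83 first) + 0 · P(hit 0 first) = 83 · (79/83) = 79.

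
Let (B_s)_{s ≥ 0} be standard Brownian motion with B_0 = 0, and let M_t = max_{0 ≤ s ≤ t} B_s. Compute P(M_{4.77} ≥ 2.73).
P(M_{4.77} ≥ 2.73) = 2·P(B_{4.77} ≥ 2.73) = 2(1 − Φ(2.73/√4.77)) ≈ 0.2113

By the reflection principle for Brownian motion, P(M_t ≥ a) = 2 · P(B_t ≥ a) for a ≥ 0. Since B_t ~ N(0, t), P(B_t ≥ 2.73) = 1 − Φ(2.73/√t) = 1 − Φ(2.73/√4.77) = 1 − Φ(1.2500). So
  P(M_{4.77} ≥ 2.73) = 2(1 − Φ(1.2500)) ≈ 0.2113.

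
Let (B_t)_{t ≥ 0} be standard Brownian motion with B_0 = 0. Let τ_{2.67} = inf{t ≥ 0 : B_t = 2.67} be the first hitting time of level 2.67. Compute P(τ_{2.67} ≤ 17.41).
P(τ_{2.67} ≤ 17.41) = 2(1 − Φ(2.67/√17.41)) = 2(1 − Φ(0.6399)) ≈ 0.5222

By the reflection principle for standard BM, P(τ_b ≤ t) = 2 · P(B_t ≥ b). Since B_t ~ N(0, t), P(B_t ≥ 2.67) = 1 − Φ(2.67/√t) = 1 − Φ(2.67/√17.41) = 1 − Φ(0.6399) ≈ 0.26112. Doubling: P(τ_{2.67} ≤ 17.41) ≈ 2 · 0.26112 = 0.52224 ≈ 0.5222.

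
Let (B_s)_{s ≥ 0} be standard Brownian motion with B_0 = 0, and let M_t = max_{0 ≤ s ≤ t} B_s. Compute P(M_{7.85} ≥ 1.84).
P(M_{7.85} ≥ 1.84) = 2·P(B_{7.85} ≥ 1.84) = 2(1 − Φ(1.84/√7.85)) ≈ 0.5114

By the reflection principle for Brownian motion, P(M_t ≥ a) = 2 · P(B_t ≥ a) for a ≥ 0. Since B_t ~ N(0, t), P(B_t ≥ 1.84) = 1 − Φ(1.84/√t) = 1 − Φ(1.84/√7.85) = 1 − Φ(0.6567). So
  P(M_{7.85} ≥ 1.84) = 2(1 − Φ(0.6567)) ≈ 0.5114.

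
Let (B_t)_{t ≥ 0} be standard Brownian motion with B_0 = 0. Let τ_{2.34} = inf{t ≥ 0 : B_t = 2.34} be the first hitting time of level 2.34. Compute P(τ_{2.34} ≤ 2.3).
P(τ_{2.34} ≤ 2.3) = 2(1 − Φ(2.34/√2.3)) = 2(1 − Φ(1.5430)) ≈ 0.1228

By the reflection principle for standard BM, P(τ_b ≤ t) = 2 · P(B_t ≥ b). Since B_t ~ N(0, t), P(B_t ≥ 2.34) = 1 − Φ(2.34/√t) = 1 − Φ(2.34/√2.3) = 1 − Φ(1.5430) ≈ 0.06142. Doubling: P(τ_{2.34} ≤ 2.3) ≈ 2 · 0.06142 = 0.12284 ≈ 0.1228.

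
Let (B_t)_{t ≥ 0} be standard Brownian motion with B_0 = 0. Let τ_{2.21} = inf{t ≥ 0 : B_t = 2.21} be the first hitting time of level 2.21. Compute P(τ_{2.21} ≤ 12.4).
P(τ_{2.21} ≤ 12.4) = 2(1 − Φ(2.21/√12.4)) = 2(1 − Φ(0.6276)) ≈ 0.5303

By the reflection principle for standard BM, P(τ_b ≤ t) = 2 · P(B_t ≥ b). Since B_t ~ N(0, t), P(B_t ≥ 2.21) = 1 − Φ(2.21/√t) = 1 − Φ(2.21/√12.4) = 1 − Φ(0.6276) ≈ 0.26513. Doubling: P(τ_{2.21} ≤ 12.4) ≈ 2 · 0.26513 = 0.53026 ≈ 0.5303.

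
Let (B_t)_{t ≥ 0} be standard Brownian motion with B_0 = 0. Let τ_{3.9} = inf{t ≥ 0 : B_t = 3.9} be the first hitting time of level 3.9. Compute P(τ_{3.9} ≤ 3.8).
P(τ_{3.9} ≤ 3.8) = 2(1 − Φ(3.9/√3.8)) = 2(1 − Φ(2.0007)) ≈ 0.0454

By the reflection principle for standard BM, P(τ_b ≤ t) = 2 · P(B_t ≥ b). Since B_t ~ N(0, t), P(B_t ≥ 3.9) = 1 − Φ(3.9/√t) = 1 − Φ(3.9/√3.8) = 1 − Φ(2.0007) ≈ 0.02271. Doubling: P(τ_{3.9} ≤ 3.8) ≈ 2 · 0.02271 = 0.04542 ≈ 0.0454.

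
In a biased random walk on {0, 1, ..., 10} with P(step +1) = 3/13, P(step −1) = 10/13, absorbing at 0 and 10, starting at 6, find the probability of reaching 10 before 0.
P(hit 10 before 0) = (1 − (10/3)^6) / (1 − (10/3)^10) = 889461/109889461

Let u_k denote P(reach 10 before 0 | start at k). Boundary: u_0 = 0, u_10 = 1. Recurrence: u_k = 3/13·u_{k+1} + 10/13·u_{k-1} for 1 ≤ k ≤ 9. Try u_k = A + B·r^k with r = q/p = (10/13)/(3/13) = 10/3. Substitution satisfies the recurrence; boundary conditions give:
  u_k = (1 − r^k) / (1 − r^N) = (1 − (10/3)^6) / (1 − (10/3)^10) = 889461/109889461.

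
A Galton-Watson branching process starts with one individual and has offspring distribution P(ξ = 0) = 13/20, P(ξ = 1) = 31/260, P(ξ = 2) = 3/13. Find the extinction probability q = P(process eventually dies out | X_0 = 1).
q = 1

Mean offspring μ = 0·13/20 + 1·31/260 + 2·3/13 = 151/260 ≤ 1. For μ ≤ 1 with offspring not concentrated at 1, the Galton-Watson process goes extinct almost surely, so q = 1.
(Algebraic check: The pgf is f(s) = 13/20 + 31/260·s + 3/13·s². The extinction probability q is the smallest fixed point of f in [0, 1]. Setting s = f(s):
  3/13·s² + (31/260 − 1)·s + 13/20 = 0
  3/13·s² − (13/20 + 3/13)·s + 13/20 = 0
which factors as (s − 1)·(3/13·s − 13/20) = 0, giving roots s = 1 and s = (13/20)/(3/13) = 169/60. Since 169/60 ≥ 1, the smallest root in [0, 1] is s = 1.)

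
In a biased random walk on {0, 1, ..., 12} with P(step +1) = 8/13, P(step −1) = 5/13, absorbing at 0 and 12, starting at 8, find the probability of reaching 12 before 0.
P(hit 12 before 0) = (1 − (5/8)^8) / (1 − (5/8)^12) = 19337216/19727841

Let u_k denote P(reach 12 before 0 | start at k). Boundary: u_0 = 0, u_12 = 1. Recurrence: u_k = 8/13·u_{k+1} + 5/13·u_{k-1} for 1 ≤ k ≤ 11. Try u_k = A + B·r^k with r = q/p = (5/13)/(8/13) = 5/8. Substitution satisfies the recurrence; boundary conditions give:
  u_k = (1 − r^k) / (1 − r^N) = (1 − (5/8)^8) / (1 − (5/8)^12) = 19337216/19727841.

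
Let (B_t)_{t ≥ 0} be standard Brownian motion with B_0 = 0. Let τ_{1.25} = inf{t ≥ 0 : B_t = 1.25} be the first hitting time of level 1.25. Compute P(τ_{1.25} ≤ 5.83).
P(τ_{1.25} ≤ 5.83) = 2(1 − Φ(1.25/√5.83)) = 2(1 − Φ(0.5177)) ≈ 0.6047

By the reflection principle for standard BM, P(τ_b ≤ t) = 2 · P(B_t ≥ b). Since B_t ~ N(0, t), P(B_t ≥ 1.25) = 1 − Φ(1.25/√t) = 1 − Φ(1.25/√5.83) = 1 − Φ(0.5177) ≈ 0.30233. Doubling: P(τ_{1.25} ≤ 5.83) ≈ 2 · 0.30233 = 0.60466 ≈ 0.6047.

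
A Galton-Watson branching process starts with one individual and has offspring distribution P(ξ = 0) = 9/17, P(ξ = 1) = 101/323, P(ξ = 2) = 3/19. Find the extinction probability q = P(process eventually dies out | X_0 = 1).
q = 1

Mean offspring μ = 0·9/17 + 1·101/323 + 2·3/19 = 203/323 ≤ 1. For μ ≤ 1 with offspring not concentrated at 1, the Galton-Watson process goes extinct almost surely, so q = 1.
(Algebraic check: The pgf is f(s) = 9/17 + 101/323·s + 3/19·s². The extinction probability q is the smallest fixed point of f in [0, 1]. Setting s = f(s):
  3/19·s² + (101/323 − 1)·s + 9/17 = 0
  3/19·s² − (9/17 + 3/19)·s + 9/17 = 0
which factors as (s − 1)·(3/19·s − 9/17) = 0, giving roots s = 1 and s = (9/17)/(3/19) = 57/17. Since 57/17 ≥ 1, the smallest root in [0, 1] is s = 1.)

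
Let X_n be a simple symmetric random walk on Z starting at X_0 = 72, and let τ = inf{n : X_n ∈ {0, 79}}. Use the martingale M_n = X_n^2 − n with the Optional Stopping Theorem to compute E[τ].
E[τ] = 504

M_n = X_n^2 − n is a martingale (since E[X_{n+1}^2 | F_n] = X_n^2 + 1). By OST (τ has finite mean in a bounded region), E[M_τ] = E[M_0] = X_0^2 − 0 = 72^2 = 5184. Also E[M_τ] = E[X_τ^2] − E[τ]. The walk exits at 0 or 79, with P(hit 79 first) = 72/79, so E[X_τ^2] = 79^2 · 72/79 + 0 = 5688. Thus E[τ] = E[X_τ^2] − E[M_τ] = 5688 − 5184 = 504 = 72(79 − 72) = 504.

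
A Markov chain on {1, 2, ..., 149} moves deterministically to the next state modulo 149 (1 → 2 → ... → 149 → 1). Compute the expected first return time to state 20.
E[T_20 | X_0 = 20] = 149

The chain cycles deterministically, so starting at state 20 it returns in exactly 149 steps. Equivalently, the stationary distribution is uniform π_j = 1/149 for every state j, so by Kac's formula E[T_20] = 1/π_20 = 149.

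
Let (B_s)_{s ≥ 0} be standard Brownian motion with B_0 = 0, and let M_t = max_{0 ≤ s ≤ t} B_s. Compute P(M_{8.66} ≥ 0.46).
P(M_{8.66} ≥ 0.46) = 2·P(B_{8.66} ≥ 0.46) = 2(1 − Φ(0.46/√8.66)) ≈ 0.8758

By the reflection principle for Brownian motion, P(M_t ≥ a) = 2 · P(B_t ≥ a) for a ≥ 0. Since B_t ~ N(0, t), P(B_t ≥ 0.46) = 1 − Φ(0.46/√t) = 1 − Φ(0.46/√8.66) = 1 − Φ(0.1563). So
  P(M_{8.66} ≥ 0.46) = 2(1 − Φ(0.1563)) ≈ 0.8758.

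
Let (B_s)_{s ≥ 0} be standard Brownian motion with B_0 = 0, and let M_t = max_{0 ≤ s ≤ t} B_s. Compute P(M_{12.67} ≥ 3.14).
P(M_{12.67} ≥ 3.14) = 2·P(B_{12.67} ≥ 3.14) = 2(1 − Φ(3.14/√12.67)) ≈ 0.3777

By the reflection principle for Brownian motion, P(M_t ≥ a) = 2 · P(B_t ≥ a) for a ≥ 0. Since B_t ~ N(0, t), P(B_t ≥ 3.14) = 1 − Φ(3.14/√t) = 1 − Φ(3.14/√12.67) = 1 − Φ(0.8821). So
  P(M_{12.67} ≥ 3.14) = 2(1 − Φ(0.8821)) ≈ 0.3777.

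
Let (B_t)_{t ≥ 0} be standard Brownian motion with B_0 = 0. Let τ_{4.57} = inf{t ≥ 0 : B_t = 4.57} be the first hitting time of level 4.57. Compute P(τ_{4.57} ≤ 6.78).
P(τ_{4.57} ≤ 6.78) = 2(1 − Φ(4.57/√6.78)) = 2(1 − Φ(1.7551)) ≈ 0.0792

By the reflection principle for standard BM, P(τ_b ≤ t) = 2 · P(B_t ≥ b). Since B_t ~ N(0, t), P(B_t ≥ 4.57) = 1 − Φ(4.57/√t) = 1 − Φ(4.57/√6.78) = 1 − Φ(1.7551) ≈ 0.03962. Doubling: P(τ_{4.57} ≤ 6.78) ≈ 2 · 0.03962 = 0.07924 ≈ 0.0792.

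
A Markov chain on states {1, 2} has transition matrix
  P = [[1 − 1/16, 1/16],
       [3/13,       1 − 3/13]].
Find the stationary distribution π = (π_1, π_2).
π_1 = 48/61, π_2 = 13/61

Solve πP = π with π_1 + π_2 = 1. From πP = π: π_1 · (1 − 1/16) + π_2 · 3/13 = π_1 ⇒ π_2 · 3/13 = π_1 · 1/16 ⇒ π_2/π_1 = (1/16)/(3/13) = 13/48. Together with π_1 + π_2 = 1:
  π_1 = (3/13)/(1/16 + 3/13) = (3/13)/(61/208) = 48/61,
  π_2 = (1/16)/(1/16 + 3/13) = (1/16)/(61/208) = 13/61.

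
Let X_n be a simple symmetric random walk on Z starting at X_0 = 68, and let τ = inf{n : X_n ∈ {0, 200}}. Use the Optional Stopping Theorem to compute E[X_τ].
E[X_τ] = 68

X_n is a martingale and τ is a bounded-mean stopping time (indeed τ is finite a.s. with bounded expectation since the walk is in a bounded region). By the OST, E[X_τ] = E[X_0] = 68. Equivalently: E[X_τ] = 200 · P(hit 200 first) + 0 · P(hit 0 first) = 200 · (68/200) = 68.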